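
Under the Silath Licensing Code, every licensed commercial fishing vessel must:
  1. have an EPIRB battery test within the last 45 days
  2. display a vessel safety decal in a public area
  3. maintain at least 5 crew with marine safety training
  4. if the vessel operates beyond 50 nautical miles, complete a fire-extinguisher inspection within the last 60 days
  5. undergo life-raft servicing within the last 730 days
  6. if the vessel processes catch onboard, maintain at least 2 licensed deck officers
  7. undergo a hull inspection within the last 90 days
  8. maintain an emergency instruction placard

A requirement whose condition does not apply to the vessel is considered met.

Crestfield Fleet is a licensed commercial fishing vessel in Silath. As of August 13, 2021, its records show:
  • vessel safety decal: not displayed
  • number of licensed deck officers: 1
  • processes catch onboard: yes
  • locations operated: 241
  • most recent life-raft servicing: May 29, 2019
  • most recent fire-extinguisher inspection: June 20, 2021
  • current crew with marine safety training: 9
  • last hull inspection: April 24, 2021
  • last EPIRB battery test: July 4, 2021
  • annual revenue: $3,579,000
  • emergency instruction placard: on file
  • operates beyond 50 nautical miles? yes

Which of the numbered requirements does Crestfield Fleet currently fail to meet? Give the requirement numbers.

1. EPIRB battery test 40 days ago vs limit 45 → met
2. vessel safety decal absent → not met
3. crew with marine safety training 9 ≥ 5 → met
4. condition 'operates beyond 50 nautical miles' holds; fire-extinguisher inspection 54 days ago vs limit 60 → met
5. life-raft servicing 807 days ago vs limit 730 → not met
6. condition 'processes catch onboard' holds; licensed deck officers 1 < 2 → not met
7. hull inspection 111 days ago vs limit 90 → not met
8. emergency instruction placard present → met
Not met: 2, 5, 6, 7

2, 5, 6, 7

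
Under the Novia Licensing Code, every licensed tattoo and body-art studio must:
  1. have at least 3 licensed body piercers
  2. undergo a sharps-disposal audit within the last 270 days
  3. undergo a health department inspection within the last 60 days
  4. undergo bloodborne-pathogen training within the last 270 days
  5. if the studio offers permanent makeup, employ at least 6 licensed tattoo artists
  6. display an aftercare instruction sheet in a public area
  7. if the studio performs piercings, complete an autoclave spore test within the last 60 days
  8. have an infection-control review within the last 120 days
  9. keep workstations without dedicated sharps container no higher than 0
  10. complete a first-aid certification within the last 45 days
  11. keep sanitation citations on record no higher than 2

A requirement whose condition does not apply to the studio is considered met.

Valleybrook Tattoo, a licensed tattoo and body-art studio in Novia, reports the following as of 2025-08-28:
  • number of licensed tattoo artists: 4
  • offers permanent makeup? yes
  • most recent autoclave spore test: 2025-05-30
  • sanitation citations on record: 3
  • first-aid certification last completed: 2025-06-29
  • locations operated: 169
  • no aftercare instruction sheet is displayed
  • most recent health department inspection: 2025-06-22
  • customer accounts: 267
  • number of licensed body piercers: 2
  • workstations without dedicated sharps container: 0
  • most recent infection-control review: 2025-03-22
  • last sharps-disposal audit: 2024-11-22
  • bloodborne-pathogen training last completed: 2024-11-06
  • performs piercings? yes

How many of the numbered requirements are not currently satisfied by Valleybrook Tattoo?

1. licensed body piercers 2 < 3 → not met
2. sharps-disposal audit 279 days ago vs limit 270 → not met
3. health department inspection 67 days ago vs limit 60 → not met
4. bloodborne-pathogen training 295 days ago vs limit 270 → not met
5. condition 'offers permanent makeup' holds; licensed tattoo artists 4 < 6 → not met
6. aftercare instruction sheet absent → not met
7. condition 'performs piercings' holds; autoclave spore test 90 days ago vs limit 60 → not met
8. infection-control review 159 days ago vs limit 120 → not met
9. workstations without dedicated sharps container 0 ≤ 0 → met
10. first-aid certification 60 days ago vs limit 45 → not met
11. sanitation citations on record 3 > 2 → not met
Not met: 10 of 11

10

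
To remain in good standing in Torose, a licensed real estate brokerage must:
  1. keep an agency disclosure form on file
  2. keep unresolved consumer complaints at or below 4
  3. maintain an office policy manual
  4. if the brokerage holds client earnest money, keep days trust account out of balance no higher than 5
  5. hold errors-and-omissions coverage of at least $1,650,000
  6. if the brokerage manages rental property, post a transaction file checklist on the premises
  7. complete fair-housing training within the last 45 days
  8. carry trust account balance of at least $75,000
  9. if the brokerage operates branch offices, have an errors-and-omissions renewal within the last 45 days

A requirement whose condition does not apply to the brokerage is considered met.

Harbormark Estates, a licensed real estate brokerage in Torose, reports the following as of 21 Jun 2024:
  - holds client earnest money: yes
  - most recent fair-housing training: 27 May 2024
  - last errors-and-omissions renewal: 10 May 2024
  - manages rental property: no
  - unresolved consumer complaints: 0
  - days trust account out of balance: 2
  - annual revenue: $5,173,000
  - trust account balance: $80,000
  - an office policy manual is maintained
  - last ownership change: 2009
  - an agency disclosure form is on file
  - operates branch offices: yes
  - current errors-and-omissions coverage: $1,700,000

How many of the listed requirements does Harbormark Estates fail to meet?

0

1. agency disclosure form present → met
2. unresolved consumer complaints 0 ≤ 4 → met
3. office policy manual present → met
4. condition 'holds client earnest money' holds; days trust account out of balance 2 ≤ 5 → met
5. errors-and-omissions coverage $1,700,000 ≥ $1,650,000 → met
6. condition 'manages rental property' does not hold → requirement n/a → met
7. fair-housing training 25 days ago vs limit 45 → met
8. trust account balance $80,000 ≥ $75,000 → met
9. condition 'operates branch offices' holds; errors-and-omissions renewal 42 days ago vs limit 45 → met
Not met: 0 of 9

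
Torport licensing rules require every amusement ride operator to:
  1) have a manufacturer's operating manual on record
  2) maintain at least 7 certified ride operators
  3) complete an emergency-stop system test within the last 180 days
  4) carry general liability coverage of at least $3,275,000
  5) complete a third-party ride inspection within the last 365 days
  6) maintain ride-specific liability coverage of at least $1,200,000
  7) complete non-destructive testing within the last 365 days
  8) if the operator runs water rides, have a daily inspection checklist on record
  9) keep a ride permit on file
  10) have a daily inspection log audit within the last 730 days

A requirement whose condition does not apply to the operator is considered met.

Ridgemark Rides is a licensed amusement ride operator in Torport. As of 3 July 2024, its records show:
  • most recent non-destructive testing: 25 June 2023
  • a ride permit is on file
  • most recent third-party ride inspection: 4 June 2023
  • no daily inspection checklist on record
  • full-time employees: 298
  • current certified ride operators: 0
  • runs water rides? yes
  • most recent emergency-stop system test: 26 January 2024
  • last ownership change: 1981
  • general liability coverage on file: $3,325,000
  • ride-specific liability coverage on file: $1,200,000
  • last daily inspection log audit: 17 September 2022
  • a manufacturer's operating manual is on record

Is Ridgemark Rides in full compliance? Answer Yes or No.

1. manufacturer's operating manual present → met
2. certified ride operators 0 < 7 → not met
3. emergency-stop system test 159 days ago vs limit 180 → met
4. general liability coverage $3,325,000 ≥ $3,275,000 → met
5. third-party ride inspection 395 days ago vs limit 365 → not met
6. ride-specific liability coverage $1,200,000 ≥ $1,200,000 → met
7. non-destructive testing 374 days ago vs limit 365 → not met
8. condition 'runs water rides' holds; daily inspection checklist absent → not met
9. ride permit present → met
10. daily inspection log audit 655 days ago vs limit 730 → met
Not met: 2, 5, 7, 8

No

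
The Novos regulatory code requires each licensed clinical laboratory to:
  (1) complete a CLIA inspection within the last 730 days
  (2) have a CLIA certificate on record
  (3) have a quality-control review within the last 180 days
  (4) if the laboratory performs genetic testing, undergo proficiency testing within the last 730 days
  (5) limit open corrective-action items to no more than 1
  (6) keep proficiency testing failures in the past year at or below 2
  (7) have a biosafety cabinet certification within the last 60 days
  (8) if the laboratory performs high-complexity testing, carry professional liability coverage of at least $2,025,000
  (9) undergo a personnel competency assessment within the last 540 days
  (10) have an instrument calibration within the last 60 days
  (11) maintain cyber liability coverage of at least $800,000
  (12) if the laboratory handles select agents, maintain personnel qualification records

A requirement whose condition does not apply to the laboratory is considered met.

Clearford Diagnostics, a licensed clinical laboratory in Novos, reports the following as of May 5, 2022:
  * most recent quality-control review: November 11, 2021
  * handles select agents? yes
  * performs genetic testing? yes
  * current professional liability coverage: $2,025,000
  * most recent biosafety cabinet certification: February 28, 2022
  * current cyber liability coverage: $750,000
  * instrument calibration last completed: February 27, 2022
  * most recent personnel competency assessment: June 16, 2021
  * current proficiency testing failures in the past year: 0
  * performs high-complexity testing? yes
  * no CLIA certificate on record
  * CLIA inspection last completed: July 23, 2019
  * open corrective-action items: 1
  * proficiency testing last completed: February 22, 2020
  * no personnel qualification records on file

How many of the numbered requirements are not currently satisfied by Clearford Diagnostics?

1. CLIA inspection 1017 days ago vs limit 730 → not met
2. CLIA certificate absent → not met
3. quality-control review 175 days ago vs limit 180 → met
4. condition 'performs genetic testing' holds; proficiency testing 803 days ago vs limit 730 → not met
5. open corrective-action items 1 ≤ 1 → met
6. proficiency testing failures in the past year 0 ≤ 2 → met
7. biosafety cabinet certification 66 days ago vs limit 60 → not met
8. condition 'performs high-complexity testing' holds; professional liability coverage $2,025,000 ≥ $2,025,000 → met
9. personnel competency assessment 323 days ago vs limit 540 → met
10. instrument calibration 67 days ago vs limit 60 → not met
11. cyber liability coverage $750,000 < $800,000 → not met
12. condition 'handles select agents' holds; personnel qualification records absent → not met
Not met: 7 of 12

7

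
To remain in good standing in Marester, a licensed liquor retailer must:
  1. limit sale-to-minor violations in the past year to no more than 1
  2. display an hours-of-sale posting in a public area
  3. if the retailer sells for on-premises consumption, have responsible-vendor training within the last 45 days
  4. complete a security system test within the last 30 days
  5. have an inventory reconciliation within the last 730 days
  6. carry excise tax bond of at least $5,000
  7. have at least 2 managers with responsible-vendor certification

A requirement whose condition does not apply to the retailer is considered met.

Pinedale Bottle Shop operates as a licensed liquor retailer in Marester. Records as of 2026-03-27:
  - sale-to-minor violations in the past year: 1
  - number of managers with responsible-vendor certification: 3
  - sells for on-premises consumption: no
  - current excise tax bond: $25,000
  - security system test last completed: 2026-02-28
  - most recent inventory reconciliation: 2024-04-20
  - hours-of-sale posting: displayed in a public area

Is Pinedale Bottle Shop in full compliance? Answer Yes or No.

Yes

1. sale-to-minor violations in the past year 1 ≤ 1 → met
2. hours-of-sale posting present → met
3. condition 'sells for on-premises consumption' does not hold → requirement n/a → met
4. security system test 27 days ago vs limit 30 → met
5. inventory reconciliation 706 days ago vs limit 730 → met
6. excise tax bond $25,000 ≥ $5,000 → met
7. managers with responsible-vendor certification 3 ≥ 2 → met
All met.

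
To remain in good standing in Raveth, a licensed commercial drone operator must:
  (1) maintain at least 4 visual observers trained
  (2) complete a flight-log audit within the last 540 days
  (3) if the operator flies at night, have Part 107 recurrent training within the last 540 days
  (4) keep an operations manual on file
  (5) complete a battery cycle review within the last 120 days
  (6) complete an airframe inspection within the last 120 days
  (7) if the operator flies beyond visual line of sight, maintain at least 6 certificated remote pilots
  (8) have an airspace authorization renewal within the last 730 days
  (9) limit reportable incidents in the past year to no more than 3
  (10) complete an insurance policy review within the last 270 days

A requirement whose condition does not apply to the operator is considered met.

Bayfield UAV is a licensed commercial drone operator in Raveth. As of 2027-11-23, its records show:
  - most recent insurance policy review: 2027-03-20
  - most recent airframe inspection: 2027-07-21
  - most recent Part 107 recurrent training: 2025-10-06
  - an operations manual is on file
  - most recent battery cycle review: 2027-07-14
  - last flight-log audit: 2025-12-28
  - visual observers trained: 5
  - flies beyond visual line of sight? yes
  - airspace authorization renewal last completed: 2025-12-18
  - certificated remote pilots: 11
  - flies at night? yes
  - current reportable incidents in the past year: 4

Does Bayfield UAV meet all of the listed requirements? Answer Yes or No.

1. visual observers trained 5 ≥ 4 → met
2. flight-log audit 695 days ago vs limit 540 → not met
3. condition 'flies at night' holds; Part 107 recurrent training 778 days ago vs limit 540 → not met
4. operations manual present → met
5. battery cycle review 132 days ago vs limit 120 → not met
6. airframe inspection 125 days ago vs limit 120 → not met
7. condition 'flies beyond visual line of sight' holds; certificated remote pilots 11 ≥ 6 → met
8. airspace authorization renewal 705 days ago vs limit 730 → met
9. reportable incidents in the past year 4 > 3 → not met
10. insurance policy review 248 days ago vs limit 270 → met
Not met: 2, 3, 5, 6, 9

No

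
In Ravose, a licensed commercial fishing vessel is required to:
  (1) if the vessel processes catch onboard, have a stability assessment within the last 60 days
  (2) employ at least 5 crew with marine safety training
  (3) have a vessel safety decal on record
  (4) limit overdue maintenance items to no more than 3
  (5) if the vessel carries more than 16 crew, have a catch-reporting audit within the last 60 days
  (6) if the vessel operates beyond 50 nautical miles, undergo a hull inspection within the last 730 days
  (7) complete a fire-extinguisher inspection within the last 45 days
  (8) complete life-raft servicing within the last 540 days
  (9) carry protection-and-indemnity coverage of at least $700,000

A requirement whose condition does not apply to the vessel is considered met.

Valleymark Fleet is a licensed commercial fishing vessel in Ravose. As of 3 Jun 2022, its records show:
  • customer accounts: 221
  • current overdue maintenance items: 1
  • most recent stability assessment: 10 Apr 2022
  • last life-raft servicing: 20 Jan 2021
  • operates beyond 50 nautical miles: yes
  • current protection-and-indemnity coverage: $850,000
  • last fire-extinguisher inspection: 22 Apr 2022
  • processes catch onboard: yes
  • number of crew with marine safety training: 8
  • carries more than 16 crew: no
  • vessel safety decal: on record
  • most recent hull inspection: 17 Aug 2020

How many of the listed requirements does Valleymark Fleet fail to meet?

1. condition 'processes catch onboard' holds; stability assessment 54 days ago vs limit 60 → met
2. crew with marine safety training 8 ≥ 5 → met
3. vessel safety decal present → met
4. overdue maintenance items 1 ≤ 3 → met
5. condition 'carries more than 16 crew' does not hold → requirement n/a → met
6. condition 'operates beyond 50 nautical miles' holds; hull inspection 655 days ago vs limit 730 → met
7. fire-extinguisher inspection 42 days ago vs limit 45 → met
8. life-raft servicing 499 days ago vs limit 540 → met
9. protection-and-indemnity coverage $850,000 ≥ $700,000 → met
Not met: 0 of 9

0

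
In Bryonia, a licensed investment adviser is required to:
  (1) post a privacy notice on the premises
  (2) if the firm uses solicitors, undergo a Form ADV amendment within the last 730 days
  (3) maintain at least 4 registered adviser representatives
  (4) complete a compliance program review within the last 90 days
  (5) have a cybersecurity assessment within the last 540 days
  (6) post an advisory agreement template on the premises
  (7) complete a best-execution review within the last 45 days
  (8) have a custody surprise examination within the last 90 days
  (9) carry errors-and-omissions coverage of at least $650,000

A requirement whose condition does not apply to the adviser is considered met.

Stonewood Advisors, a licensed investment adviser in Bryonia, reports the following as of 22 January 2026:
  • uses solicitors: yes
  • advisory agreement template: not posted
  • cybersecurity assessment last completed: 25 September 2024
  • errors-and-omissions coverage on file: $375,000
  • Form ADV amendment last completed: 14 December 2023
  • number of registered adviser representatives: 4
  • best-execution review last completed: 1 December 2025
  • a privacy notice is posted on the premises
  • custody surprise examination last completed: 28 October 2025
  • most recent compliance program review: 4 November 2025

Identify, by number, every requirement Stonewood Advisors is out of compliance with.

1. privacy notice present → met
2. condition 'uses solicitors' holds; Form ADV amendment 770 days ago vs limit 730 → not met
3. registered adviser representatives 4 ≥ 4 → met
4. compliance program review 79 days ago vs limit 90 → met
5. cybersecurity assessment 484 days ago vs limit 540 → met
6. advisory agreement template absent → not met
7. best-execution review 52 days ago vs limit 45 → not met
8. custody surprise examination 86 days ago vs limit 90 → met
9. errors-and-omissions coverage $375,000 < $650,000 → not met
Not met: 2, 6, 7, 9

2, 6, 7, 9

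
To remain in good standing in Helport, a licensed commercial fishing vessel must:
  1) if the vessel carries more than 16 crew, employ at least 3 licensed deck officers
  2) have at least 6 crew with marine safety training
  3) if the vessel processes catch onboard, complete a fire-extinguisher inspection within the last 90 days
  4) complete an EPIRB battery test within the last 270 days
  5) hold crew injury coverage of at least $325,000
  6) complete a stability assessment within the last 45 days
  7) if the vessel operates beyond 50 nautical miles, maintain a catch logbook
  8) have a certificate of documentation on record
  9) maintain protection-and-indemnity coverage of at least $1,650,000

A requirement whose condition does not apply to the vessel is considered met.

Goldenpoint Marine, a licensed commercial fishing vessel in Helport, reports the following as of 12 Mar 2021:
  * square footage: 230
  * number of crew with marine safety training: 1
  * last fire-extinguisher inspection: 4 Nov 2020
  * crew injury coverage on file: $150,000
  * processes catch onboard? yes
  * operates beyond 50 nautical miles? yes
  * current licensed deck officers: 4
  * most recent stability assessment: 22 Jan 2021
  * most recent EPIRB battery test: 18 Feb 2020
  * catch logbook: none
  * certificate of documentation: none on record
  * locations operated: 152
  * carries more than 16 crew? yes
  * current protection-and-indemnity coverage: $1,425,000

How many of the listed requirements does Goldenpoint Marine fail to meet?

1. condition 'carries more than 16 crew' holds; licensed deck officers 4 ≥ 3 → met
2. crew with marine safety training 1 < 6 → not met
3. condition 'processes catch onboard' holds; fire-extinguisher inspection 128 days ago vs limit 90 → not met
4. EPIRB battery test 388 days ago vs limit 270 → not met
5. crew injury coverage $150,000 < $325,000 → not met
6. stability assessment 49 days ago vs limit 45 → not met
7. condition 'operates beyond 50 nautical miles' holds; catch logbook absent → not met
8. certificate of documentation absent → not met
9. protection-and-indemnity coverage $1,425,000 < $1,650,000 → not met
Not met: 8 of 9

8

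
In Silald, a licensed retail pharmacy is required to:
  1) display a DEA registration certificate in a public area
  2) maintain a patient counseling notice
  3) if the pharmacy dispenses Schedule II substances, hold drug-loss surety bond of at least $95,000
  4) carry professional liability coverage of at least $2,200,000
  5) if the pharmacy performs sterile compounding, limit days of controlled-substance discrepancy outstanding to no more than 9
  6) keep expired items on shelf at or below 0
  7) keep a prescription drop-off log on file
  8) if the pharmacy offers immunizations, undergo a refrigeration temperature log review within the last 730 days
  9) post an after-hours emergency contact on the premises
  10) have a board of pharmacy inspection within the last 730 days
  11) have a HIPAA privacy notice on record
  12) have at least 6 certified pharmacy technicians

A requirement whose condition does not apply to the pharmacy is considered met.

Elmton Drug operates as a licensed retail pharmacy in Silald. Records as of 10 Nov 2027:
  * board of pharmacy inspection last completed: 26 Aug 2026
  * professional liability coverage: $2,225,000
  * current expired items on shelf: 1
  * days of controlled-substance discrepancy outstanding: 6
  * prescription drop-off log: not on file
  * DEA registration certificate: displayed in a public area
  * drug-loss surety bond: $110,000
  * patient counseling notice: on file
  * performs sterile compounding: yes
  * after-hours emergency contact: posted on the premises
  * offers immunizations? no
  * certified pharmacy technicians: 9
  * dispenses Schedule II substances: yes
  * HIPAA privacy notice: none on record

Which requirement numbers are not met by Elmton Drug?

1. DEA registration certificate present → met
2. patient counseling notice present → met
3. condition 'dispenses Schedule II substances' holds; drug-loss surety bond $110,000 ≥ $95,000 → met
4. professional liability coverage $2,225,000 ≥ $2,200,000 → met
5. condition 'performs sterile compounding' holds; days of controlled-substance discrepancy outstanding 6 ≤ 9 → met
6. expired items on shelf 1 > 0 → not met
7. prescription drop-off log absent → not met
8. condition 'offers immunizations' does not hold → requirement n/a → met
9. after-hours emergency contact present → met
10. board of pharmacy inspection 441 days ago vs limit 730 → met
11. HIPAA privacy notice absent → not met
12. certified pharmacy technicians 9 ≥ 6 → met
Not met: 6, 7, 11

6, 7, 11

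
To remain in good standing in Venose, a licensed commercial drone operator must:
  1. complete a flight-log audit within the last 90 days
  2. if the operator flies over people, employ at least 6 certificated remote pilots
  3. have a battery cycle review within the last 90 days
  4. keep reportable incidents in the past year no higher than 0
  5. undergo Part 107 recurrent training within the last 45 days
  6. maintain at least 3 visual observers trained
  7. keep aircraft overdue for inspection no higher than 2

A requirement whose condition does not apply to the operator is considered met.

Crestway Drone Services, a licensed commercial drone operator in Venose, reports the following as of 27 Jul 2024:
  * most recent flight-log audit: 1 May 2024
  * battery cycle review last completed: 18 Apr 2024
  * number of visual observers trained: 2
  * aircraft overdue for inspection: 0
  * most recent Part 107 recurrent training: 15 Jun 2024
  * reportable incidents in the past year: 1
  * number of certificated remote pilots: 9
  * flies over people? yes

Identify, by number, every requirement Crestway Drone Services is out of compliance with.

1. flight-log audit 87 days ago vs limit 90 → met
2. condition 'flies over people' holds; certificated remote pilots 9 ≥ 6 → met
3. battery cycle review 100 days ago vs limit 90 → not met
4. reportable incidents in the past year 1 > 0 → not met
5. Part 107 recurrent training 42 days ago vs limit 45 → met
6. visual observers trained 2 < 3 → not met
7. aircraft overdue for inspection 0 ≤ 2 → met
Not met: 3, 4, 6

3, 4, 6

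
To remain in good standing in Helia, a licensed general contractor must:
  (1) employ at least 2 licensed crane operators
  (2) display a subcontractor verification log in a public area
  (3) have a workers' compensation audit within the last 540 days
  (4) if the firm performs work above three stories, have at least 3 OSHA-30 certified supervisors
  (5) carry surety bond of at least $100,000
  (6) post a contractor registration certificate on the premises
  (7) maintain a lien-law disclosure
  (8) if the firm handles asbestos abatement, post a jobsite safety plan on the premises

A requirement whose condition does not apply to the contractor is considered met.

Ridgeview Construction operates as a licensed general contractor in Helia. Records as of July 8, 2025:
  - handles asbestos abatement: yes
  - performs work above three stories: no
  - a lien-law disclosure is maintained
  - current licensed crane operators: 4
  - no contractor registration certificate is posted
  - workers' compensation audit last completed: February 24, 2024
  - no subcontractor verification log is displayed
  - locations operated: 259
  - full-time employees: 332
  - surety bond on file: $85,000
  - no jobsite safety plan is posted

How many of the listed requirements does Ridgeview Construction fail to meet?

4

1. licensed crane operators 4 ≥ 2 → met
2. subcontractor verification log absent → not met
3. workers' compensation audit 500 days ago vs limit 540 → met
4. condition 'performs work above three stories' does not hold → requirement n/a → met
5. surety bond $85,000 < $100,000 → not met
6. contractor registration certificate absent → not met
7. lien-law disclosure present → met
8. condition 'handles asbestos abatement' holds; jobsite safety plan absent → not met
Not met: 4 of 8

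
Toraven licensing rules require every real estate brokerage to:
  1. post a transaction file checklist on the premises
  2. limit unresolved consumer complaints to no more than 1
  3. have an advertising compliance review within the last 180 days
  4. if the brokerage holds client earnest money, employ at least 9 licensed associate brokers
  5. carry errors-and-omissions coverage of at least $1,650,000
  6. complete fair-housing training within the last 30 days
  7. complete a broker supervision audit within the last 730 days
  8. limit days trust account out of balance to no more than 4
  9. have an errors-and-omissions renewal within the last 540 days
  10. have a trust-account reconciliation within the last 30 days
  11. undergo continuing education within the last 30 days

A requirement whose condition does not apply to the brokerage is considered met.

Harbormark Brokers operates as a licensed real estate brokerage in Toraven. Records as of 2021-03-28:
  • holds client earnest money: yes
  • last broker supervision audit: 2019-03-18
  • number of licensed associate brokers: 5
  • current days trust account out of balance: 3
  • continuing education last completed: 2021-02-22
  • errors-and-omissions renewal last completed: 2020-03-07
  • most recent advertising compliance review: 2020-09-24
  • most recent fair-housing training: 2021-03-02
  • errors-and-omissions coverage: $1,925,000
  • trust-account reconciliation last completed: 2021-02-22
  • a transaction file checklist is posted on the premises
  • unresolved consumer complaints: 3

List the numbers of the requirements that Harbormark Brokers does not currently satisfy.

1. transaction file checklist present → met
2. unresolved consumer complaints 3 > 1 → not met
3. advertising compliance review 185 days ago vs limit 180 → not met
4. condition 'holds client earnest money' holds; licensed associate brokers 5 < 9 → not met
5. errors-and-omissions coverage $1,925,000 ≥ $1,650,000 → met
6. fair-housing training 26 days ago vs limit 30 → met
7. broker supervision audit 741 days ago vs limit 730 → not met
8. days trust account out of balance 3 ≤ 4 → met
9. errors-and-omissions renewal 386 days ago vs limit 540 → met
10. trust-account reconciliation 34 days ago vs limit 30 → not met
11. continuing education 34 days ago vs limit 30 → not met
Not met: 2, 3, 4, 7, 10, 11

2, 3, 4, 7, 10, 11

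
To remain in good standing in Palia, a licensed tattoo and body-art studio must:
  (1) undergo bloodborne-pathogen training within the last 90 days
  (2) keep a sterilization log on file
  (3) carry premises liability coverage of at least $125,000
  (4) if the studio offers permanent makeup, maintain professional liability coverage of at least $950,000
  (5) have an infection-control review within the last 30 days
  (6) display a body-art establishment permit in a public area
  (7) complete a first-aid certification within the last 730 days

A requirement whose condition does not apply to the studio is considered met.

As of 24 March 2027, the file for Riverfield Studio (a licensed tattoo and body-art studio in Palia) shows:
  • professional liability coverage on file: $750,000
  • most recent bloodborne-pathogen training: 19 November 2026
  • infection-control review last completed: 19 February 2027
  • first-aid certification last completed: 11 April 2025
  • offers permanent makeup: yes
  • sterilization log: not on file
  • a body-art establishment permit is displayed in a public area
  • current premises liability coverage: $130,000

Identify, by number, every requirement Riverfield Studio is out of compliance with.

1. bloodborne-pathogen training 125 days ago vs limit 90 → not met
2. sterilization log absent → not met
3. premises liability coverage $130,000 ≥ $125,000 → met
4. condition 'offers permanent makeup' holds; professional liability coverage $750,000 < $950,000 → not met
5. infection-control review 33 days ago vs limit 30 → not met
6. body-art establishment permit present → met
7. first-aid certification 712 days ago vs limit 730 → met
Not met: 1, 2, 4, 5

1, 2, 4, 5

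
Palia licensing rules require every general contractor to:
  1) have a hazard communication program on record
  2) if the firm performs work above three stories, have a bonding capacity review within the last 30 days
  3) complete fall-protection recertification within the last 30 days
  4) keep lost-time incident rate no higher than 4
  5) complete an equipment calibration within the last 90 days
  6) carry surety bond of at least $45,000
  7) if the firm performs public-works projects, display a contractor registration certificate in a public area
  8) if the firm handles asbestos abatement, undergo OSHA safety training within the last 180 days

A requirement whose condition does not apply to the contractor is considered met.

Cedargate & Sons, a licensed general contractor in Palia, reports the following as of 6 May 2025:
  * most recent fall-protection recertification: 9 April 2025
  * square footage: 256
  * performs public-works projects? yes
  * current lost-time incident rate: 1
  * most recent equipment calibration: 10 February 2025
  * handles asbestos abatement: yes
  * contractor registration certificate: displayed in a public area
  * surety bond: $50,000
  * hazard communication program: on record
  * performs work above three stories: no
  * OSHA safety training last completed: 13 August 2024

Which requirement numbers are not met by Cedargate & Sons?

8

1. hazard communication program present → met
2. condition 'performs work above three stories' does not hold → requirement n/a → met
3. fall-protection recertification 27 days ago vs limit 30 → met
4. lost-time incident rate 1 ≤ 4 → met
5. equipment calibration 85 days ago vs limit 90 → met
6. surety bond $50,000 ≥ $45,000 → met
7. condition 'performs public-works projects' holds; contractor registration certificate present → met
8. condition 'handles asbestos abatement' holds; OSHA safety training 266 days ago vs limit 180 → not met
Not met: 8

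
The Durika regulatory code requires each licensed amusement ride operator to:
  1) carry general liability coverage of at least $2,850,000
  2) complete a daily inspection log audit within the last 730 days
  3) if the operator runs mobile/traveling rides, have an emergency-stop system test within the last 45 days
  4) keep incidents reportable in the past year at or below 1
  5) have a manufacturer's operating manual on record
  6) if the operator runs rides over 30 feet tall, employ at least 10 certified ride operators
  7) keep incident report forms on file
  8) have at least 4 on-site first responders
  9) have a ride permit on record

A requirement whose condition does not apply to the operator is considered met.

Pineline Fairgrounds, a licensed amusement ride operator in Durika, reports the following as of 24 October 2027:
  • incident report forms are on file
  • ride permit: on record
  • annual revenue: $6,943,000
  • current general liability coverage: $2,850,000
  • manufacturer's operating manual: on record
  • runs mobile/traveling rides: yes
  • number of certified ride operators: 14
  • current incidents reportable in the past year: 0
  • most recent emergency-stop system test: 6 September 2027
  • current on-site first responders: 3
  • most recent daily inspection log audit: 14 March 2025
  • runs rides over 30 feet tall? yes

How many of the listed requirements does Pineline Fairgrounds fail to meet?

1. general liability coverage $2,850,000 ≥ $2,850,000 → met
2. daily inspection log audit 954 days ago vs limit 730 → not met
3. condition 'runs mobile/traveling rides' holds; emergency-stop system test 48 days ago vs limit 45 → not met
4. incidents reportable in the past year 0 ≤ 1 → met
5. manufacturer's operating manual present → met
6. condition 'runs rides over 30 feet tall' holds; certified ride operators 14 ≥ 10 → met
7. incident report forms present → met
8. on-site first responders 3 < 4 → not met
9. ride permit present → met
Not met: 3 of 9

3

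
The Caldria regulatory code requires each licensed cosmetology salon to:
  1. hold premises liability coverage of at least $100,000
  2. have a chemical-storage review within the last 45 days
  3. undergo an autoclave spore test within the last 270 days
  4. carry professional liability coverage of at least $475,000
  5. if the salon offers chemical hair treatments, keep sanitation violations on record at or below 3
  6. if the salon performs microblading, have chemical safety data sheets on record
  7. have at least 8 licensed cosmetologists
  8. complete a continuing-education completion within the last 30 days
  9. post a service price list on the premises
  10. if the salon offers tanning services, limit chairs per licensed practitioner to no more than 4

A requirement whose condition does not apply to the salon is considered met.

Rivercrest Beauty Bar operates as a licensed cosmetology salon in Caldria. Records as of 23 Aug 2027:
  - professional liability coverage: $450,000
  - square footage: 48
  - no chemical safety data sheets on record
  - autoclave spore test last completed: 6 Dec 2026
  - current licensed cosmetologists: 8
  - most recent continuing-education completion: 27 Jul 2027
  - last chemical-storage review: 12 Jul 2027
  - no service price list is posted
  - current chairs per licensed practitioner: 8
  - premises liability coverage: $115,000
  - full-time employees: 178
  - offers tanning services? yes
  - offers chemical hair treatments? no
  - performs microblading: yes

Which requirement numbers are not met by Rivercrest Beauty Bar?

4, 6, 9, 10

1. premises liability coverage $115,000 ≥ $100,000 → met
2. chemical-storage review 42 days ago vs limit 45 → met
3. autoclave spore test 260 days ago vs limit 270 → met
4. professional liability coverage $450,000 < $475,000 → not met
5. condition 'offers chemical hair treatments' does not hold → requirement n/a → met
6. condition 'performs microblading' holds; chemical safety data sheets absent → not met
7. licensed cosmetologists 8 ≥ 8 → met
8. continuing-education completion 27 days ago vs limit 30 → met
9. service price list absent → not met
10. condition 'offers tanning services' holds; chairs per licensed practitioner 8 > 4 → not met
Not met: 4, 6, 9, 10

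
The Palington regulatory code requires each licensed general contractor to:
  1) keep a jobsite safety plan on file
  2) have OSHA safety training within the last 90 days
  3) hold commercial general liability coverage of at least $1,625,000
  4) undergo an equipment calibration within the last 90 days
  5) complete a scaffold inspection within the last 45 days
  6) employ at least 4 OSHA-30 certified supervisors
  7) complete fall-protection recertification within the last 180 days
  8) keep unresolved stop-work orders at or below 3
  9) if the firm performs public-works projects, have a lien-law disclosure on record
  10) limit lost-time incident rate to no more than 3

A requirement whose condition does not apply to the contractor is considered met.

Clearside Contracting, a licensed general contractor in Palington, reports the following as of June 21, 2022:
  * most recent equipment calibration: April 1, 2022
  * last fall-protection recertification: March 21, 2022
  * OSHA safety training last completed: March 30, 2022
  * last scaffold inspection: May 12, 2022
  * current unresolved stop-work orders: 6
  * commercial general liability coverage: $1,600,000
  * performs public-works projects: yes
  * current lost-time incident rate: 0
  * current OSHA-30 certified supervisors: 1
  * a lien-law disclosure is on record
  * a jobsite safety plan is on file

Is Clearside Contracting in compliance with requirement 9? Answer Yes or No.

9. condition 'performs public-works projects' holds; lien-law disclosure present → met

Yes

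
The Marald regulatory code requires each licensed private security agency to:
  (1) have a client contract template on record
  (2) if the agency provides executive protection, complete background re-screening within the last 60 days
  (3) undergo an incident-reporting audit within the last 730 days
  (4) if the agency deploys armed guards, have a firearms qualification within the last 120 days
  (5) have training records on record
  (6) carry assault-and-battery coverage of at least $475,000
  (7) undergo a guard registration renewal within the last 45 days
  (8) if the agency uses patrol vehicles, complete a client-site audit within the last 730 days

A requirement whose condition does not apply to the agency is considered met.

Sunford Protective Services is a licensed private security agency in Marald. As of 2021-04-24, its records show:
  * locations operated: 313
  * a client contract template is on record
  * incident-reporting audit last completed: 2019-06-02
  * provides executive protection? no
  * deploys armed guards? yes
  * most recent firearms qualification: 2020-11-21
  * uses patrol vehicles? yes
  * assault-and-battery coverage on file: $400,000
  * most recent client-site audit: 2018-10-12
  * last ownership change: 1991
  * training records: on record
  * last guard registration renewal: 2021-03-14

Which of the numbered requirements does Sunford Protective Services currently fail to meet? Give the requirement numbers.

1. client contract template present → met
2. condition 'provides executive protection' does not hold → requirement n/a → met
3. incident-reporting audit 692 days ago vs limit 730 → met
4. condition 'deploys armed guards' holds; firearms qualification 154 days ago vs limit 120 → not met
5. training records present → met
6. assault-and-battery coverage $400,000 < $475,000 → not met
7. guard registration renewal 41 days ago vs limit 45 → met
8. condition 'uses patrol vehicles' holds; client-site audit 925 days ago vs limit 730 → not met
Not met: 4, 6, 8

4, 6, 8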